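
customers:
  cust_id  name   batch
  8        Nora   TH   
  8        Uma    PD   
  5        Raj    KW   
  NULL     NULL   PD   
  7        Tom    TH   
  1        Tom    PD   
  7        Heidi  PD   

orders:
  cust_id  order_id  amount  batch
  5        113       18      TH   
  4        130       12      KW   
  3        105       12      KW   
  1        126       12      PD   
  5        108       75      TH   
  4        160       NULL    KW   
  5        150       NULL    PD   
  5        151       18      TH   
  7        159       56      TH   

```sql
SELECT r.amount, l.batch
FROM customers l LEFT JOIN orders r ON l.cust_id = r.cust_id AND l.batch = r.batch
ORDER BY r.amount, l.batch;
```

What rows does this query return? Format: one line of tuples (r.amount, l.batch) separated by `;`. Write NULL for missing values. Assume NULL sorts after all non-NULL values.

LEFT JOIN keeps every row from `customers`; unmatched rows get NULL for `orders`'s columns.
Matching on l.cust_id = r.cust_id AND l.batch = r.batch. A NULL in a compared column never satisfies the condition.
- cust_id=8, batch=TH: no r row matches, row kept with r columns NULL.
- cust_id=8, batch=PD: no r row matches, row kept with r columns NULL.
- cust_id=5, batch=KW: no r row matches, row kept with r columns NULL.
- cust_id=NULL, batch=PD: no r row matches, row kept with r columns NULL.
- cust_id=7, batch=TH: 1 matching r row(s), so 1 row(s) emitted.
- cust_id=1, batch=PD: 1 matching r row(s), so 1 row(s) emitted.
- cust_id=7, batch=PD: no r row matches, row kept with r columns NULL.
After projecting and ordering:
r.amount | l.batch
12 | PD
56 | TH
NULL | KW
NULL | PD
NULL | PD
NULL | PD
NULL | TH

(12, PD); (56, TH); (NULL, KW); (NULL, PD); (NULL, PD); (NULL, PD); (NULL, TH)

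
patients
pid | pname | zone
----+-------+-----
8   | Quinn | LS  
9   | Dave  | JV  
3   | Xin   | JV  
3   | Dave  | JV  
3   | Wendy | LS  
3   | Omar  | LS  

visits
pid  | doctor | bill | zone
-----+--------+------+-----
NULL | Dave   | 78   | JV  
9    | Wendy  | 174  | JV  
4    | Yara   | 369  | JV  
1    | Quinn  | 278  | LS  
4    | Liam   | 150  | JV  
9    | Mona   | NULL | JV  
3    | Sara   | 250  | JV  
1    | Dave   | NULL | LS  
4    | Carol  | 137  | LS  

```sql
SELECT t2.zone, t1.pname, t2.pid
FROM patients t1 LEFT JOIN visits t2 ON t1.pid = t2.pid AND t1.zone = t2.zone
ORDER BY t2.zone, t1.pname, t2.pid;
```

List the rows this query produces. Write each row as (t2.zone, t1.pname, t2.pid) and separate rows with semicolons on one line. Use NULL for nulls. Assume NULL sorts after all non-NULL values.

LEFT JOIN keeps every row from `patients`; unmatched rows get NULL for `visits`'s columns.
Matching on t1.pid = t2.pid AND t1.zone = t2.zone. A NULL in a compared column never satisfies the condition.
- t1 row (pid=8, zone=LS): no match → kept, t2 columns NULL.
- t1 row (pid=9, zone=JV): matches 2 t2 row(s) → 2 output row(s).
- t1 row (pid=3, zone=JV): matches 1 t2 row(s) → 1 output row(s).
- t1 row (pid=3, zone=JV): matches 1 t2 row(s) → 1 output row(s).
- t1 row (pid=3, zone=LS): no match → kept, t2 columns NULL.
- t1 row (pid=3, zone=LS): no match → kept, t2 columns NULL.
After projecting and ordering:
t2.zone | t1.pname | t2.pid
JV | Dave | 3
JV | Dave | 9
JV | Dave | 9
JV | Xin | 3
NULL | Omar | NULL
NULL | Quinn | NULL
NULL | Wendy | NULL

(JV, Dave, 3); (JV, Dave, 9); (JV, Dave, 9); (JV, Xin, 3); (NULL, Omar, NULL); (NULL, Quinn, NULL); (NULL, Wendy, NULL)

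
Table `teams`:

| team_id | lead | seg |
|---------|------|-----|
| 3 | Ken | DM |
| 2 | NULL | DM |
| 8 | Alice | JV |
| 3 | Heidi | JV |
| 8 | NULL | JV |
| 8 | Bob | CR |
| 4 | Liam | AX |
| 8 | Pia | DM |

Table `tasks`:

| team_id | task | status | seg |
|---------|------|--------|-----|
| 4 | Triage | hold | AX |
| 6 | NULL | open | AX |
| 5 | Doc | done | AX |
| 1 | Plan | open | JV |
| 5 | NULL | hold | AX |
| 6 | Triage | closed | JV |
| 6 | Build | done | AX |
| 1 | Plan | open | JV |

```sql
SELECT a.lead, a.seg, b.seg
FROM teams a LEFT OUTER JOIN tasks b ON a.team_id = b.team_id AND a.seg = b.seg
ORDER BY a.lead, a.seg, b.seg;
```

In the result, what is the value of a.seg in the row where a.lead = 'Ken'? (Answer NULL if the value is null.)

DM

LEFT JOIN keeps every row from `teams`; unmatched rows get NULL for `tasks`'s columns.
Matching on a.team_id = b.team_id AND a.seg = b.seg.
Matched pairs: 1; unmatched a rows kept: 7.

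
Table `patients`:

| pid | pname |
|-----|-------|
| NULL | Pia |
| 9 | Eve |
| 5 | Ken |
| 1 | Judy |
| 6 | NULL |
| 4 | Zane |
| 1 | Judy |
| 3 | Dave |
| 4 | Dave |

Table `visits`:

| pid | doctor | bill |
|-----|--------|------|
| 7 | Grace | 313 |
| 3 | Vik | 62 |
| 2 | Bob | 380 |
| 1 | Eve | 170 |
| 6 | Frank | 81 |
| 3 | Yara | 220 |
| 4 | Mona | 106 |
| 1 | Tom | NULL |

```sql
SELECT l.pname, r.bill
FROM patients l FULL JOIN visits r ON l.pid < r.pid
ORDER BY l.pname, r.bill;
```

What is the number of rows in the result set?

FULL OUTER JOIN keeps every row from both sides; unmatched rows get NULL for the other side's columns.
Matching on l.pid < r.pid. A NULL in a compared column never satisfies the condition.
Matched pairs: 22; unmatched l rows kept: 2; unmatched r rows kept: 2.
Total: 22 matched + 4 padded = 26 rows.

26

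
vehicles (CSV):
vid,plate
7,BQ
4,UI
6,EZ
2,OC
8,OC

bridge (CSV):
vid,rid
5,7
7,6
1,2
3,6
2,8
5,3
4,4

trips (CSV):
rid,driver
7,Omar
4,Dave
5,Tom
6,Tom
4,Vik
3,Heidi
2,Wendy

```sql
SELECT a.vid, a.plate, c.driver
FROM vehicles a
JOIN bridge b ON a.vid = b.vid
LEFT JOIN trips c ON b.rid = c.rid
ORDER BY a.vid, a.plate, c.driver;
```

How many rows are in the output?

Evaluate left to right. First `vehicles a INNER JOIN bridge b` on vid: 3 row(s).
Then LEFT JOIN `trips c` on rid: each of those 3 rows is kept; rows whose b.rid has no match in c get NULL for c's columns.
Result: 4 row(s).

4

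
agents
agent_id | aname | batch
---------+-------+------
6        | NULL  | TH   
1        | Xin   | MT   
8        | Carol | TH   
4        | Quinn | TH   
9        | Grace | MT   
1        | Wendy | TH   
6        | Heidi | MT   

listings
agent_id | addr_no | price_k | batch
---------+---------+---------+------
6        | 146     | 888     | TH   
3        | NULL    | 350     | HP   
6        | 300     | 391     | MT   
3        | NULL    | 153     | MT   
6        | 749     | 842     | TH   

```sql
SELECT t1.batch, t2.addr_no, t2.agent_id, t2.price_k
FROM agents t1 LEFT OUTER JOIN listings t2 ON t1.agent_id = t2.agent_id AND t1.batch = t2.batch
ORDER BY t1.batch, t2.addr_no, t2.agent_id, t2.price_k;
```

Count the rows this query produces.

8

LEFT JOIN keeps every row from `agents`; unmatched rows get NULL for `listings`'s columns.
Matching on t1.agent_id = t2.agent_id AND t1.batch = t2.batch.
- agent_id=6, batch=TH: 2 matching t2 row(s), so 2 row(s) emitted.
- agent_id=1, batch=MT: no t2 row matches, row kept with t2 columns NULL.
- agent_id=8, batch=TH: no t2 row matches, row kept with t2 columns NULL.
- agent_id=4, batch=TH: no t2 row matches, row kept with t2 columns NULL.
- agent_id=9, batch=MT: no t2 row matches, row kept with t2 columns NULL.
- agent_id=1, batch=TH: no t2 row matches, row kept with t2 columns NULL.
- agent_id=6, batch=MT: 1 matching t2 row(s), so 1 row(s) emitted.
Total: 3 matched + 5 padded = 8 rows.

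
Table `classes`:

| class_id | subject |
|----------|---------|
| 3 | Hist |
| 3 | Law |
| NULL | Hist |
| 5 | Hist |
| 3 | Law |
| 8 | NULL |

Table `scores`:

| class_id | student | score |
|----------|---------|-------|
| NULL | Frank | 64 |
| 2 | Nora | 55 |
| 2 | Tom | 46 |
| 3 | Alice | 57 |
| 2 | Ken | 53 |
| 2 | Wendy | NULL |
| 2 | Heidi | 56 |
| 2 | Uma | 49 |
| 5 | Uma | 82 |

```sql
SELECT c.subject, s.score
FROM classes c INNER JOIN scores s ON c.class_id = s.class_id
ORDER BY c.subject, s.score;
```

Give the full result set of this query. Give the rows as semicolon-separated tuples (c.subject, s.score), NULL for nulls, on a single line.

INNER JOIN keeps only pairs where the ON condition holds.
Matching on c.class_id = s.class_id. A NULL in a compared column never satisfies the condition.
- c row (class_id=3): matches 1 s row(s) → 1 output row(s).
- c row (class_id=3): matches 1 s row(s) → 1 output row(s).
- c row (class_id=NULL): no match → dropped.
- c row (class_id=5): matches 1 s row(s) → 1 output row(s).
- c row (class_id=3): matches 1 s row(s) → 1 output row(s).
- c row (class_id=8): no match → dropped.
After projecting and ordering:
c.subject | s.score
Hist | 57
Hist | 82
Law | 57
Law | 57

(Hist, 57); (Hist, 82); (Law, 57); (Law, 57)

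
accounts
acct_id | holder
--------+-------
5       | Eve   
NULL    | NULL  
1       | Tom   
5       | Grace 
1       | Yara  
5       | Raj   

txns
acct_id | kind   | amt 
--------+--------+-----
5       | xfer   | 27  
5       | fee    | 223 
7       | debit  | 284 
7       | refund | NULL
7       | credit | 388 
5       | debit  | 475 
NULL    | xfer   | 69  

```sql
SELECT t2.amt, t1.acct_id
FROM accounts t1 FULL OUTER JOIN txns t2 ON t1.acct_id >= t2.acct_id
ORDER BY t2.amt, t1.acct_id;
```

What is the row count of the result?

16

FULL OUTER JOIN keeps every row from both sides; unmatched rows get NULL for the other side's columns.
Matching on t1.acct_id >= t2.acct_id. A NULL in a compared column never satisfies the condition.
- t1 (acct_id=5) pairs with 3 row(s) of t2.
- t1 (acct_id=NULL) has no partner → padded with NULL.
- t1 (acct_id=1) has no partner → padded with NULL.
- t1 (acct_id=5) pairs with 3 row(s) of t2.
- t1 (acct_id=1) has no partner → padded with NULL.
- t1 (acct_id=5) pairs with 3 row(s) of t2.
- plus 4 unmatched t2 row(s), each kept with NULL t1 columns.
Total: 9 matched + 7 padded = 16 rows.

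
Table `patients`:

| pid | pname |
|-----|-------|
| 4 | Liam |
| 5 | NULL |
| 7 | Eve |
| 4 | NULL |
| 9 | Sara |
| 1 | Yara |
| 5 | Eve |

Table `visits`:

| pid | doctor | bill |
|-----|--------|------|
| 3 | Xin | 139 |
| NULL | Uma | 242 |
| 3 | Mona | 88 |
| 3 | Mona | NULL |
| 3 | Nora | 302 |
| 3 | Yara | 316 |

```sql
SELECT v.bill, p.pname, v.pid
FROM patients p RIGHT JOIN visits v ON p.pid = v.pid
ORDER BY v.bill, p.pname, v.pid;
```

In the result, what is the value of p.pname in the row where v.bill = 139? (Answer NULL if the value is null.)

NULL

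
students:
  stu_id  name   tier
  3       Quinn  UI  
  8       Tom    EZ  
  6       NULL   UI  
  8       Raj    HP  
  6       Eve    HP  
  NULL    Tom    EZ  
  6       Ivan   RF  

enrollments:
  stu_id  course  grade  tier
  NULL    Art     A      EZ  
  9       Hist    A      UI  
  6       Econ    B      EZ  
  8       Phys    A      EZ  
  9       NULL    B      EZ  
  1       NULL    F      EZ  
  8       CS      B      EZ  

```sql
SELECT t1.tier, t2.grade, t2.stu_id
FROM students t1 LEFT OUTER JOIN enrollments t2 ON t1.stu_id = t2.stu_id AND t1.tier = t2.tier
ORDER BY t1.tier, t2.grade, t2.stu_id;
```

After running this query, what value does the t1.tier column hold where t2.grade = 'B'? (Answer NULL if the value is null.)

LEFT JOIN keeps every row from `students`; unmatched rows get NULL for `enrollments`'s columns.
Matching on t1.stu_id = t2.stu_id AND t1.tier = t2.tier. A NULL in a compared column never satisfies the condition.
- t1 (stu_id=3, tier=UI) has no partner → padded with NULL.
- t1 (stu_id=8, tier=EZ) pairs with 2 row(s) of t2.
- t1 (stu_id=6, tier=UI) has no partner → padded with NULL.
- t1 (stu_id=8, tier=HP) has no partner → padded with NULL.
- t1 (stu_id=6, tier=HP) has no partner → padded with NULL.
- t1 (stu_id=NULL, tier=EZ) has no partner → padded with NULL.
- t1 (stu_id=6, tier=RF) has no partner → padded with NULL.

EZ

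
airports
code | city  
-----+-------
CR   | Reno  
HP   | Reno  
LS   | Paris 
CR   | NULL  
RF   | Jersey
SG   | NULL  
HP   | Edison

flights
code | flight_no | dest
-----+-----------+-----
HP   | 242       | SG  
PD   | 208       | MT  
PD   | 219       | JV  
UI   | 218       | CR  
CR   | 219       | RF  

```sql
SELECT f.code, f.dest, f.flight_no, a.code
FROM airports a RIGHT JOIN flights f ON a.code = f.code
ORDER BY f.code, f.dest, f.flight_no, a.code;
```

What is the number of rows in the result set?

7

RIGHT JOIN keeps every row from `flights`; unmatched rows get NULL for `airports`'s columns.
Matching on a.code = f.code.
Matched pairs: 4; unmatched f rows kept: 3.
Total: 4 matched + 3 padded = 7 rows.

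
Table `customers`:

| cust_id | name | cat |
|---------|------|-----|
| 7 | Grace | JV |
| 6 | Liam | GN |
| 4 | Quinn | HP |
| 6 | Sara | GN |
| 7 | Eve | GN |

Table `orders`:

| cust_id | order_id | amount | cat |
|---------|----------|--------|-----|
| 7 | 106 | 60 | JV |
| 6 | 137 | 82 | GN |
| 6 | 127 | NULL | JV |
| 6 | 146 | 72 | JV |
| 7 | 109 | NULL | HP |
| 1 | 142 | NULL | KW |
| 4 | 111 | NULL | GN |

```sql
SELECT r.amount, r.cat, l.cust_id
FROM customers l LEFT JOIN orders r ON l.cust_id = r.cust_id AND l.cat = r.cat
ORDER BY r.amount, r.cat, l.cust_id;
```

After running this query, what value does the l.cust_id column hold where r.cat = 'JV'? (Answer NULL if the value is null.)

LEFT JOIN keeps every row from `customers`; unmatched rows get NULL for `orders`'s columns.
Matching on l.cust_id = r.cust_id AND l.cat = r.cat.
- l[0] cust_id=7, cat=JV → 1 match(es) in r → 1 row(s).
- l[1] cust_id=6, cat=GN → 1 match(es) in r → 1 row(s).
- l[2] cust_id=4, cat=HP → no match; kept with NULLs on the r side.
- l[3] cust_id=6, cat=GN → 1 match(es) in r → 1 row(s).
- l[4] cust_id=7, cat=GN → no match; kept with NULLs on the r side.

7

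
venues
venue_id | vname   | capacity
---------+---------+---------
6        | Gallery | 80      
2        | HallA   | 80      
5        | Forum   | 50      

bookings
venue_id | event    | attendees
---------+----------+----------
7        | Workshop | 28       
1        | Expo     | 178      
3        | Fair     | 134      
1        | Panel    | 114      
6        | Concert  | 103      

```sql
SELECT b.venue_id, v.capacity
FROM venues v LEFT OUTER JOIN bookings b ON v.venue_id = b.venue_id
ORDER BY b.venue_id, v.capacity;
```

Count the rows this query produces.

3

LEFT JOIN keeps every row from `venues`; unmatched rows get NULL for `bookings`'s columns.
Matching on v.venue_id = b.venue_id.
Matched pairs: 1; unmatched v rows kept: 2.
Total: 1 matched + 2 padded = 3 rows.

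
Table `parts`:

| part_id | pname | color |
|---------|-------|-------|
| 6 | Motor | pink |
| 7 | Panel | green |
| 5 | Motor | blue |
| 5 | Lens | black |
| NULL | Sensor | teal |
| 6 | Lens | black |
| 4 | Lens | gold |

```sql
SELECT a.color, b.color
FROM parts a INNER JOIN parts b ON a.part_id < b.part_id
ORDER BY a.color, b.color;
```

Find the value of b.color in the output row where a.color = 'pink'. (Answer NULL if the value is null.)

INNER JOIN keeps only pairs where the ON condition holds.
Matching on a.part_id < b.part_id. A NULL in a compared column never satisfies the condition.
- a row (part_id=6): matches 1 b row(s) → 1 output row(s).
- a row (part_id=7): no match → dropped.
- a row (part_id=5): matches 3 b row(s) → 3 output row(s).
- a row (part_id=5): matches 3 b row(s) → 3 output row(s).
- a row (part_id=NULL): no match → dropped.
- a row (part_id=6): matches 1 b row(s) → 1 output row(s).
- a row (part_id=4): matches 5 b row(s) → 5 output row(s).

green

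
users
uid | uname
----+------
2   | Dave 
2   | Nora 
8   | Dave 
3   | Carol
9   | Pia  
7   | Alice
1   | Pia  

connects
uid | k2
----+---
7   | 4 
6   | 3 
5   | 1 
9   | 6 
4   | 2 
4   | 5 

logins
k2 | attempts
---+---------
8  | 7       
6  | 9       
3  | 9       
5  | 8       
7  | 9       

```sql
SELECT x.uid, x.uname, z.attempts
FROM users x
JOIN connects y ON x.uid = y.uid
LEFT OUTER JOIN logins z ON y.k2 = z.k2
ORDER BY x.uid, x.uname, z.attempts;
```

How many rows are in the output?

Joins associate left-to-right: users INNER JOIN connects on uid gives 2 intermediate row(s).
Then LEFT JOIN `logins z` on k2: each of those 2 rows is kept; rows whose y.k2 has no match in z get NULL for z's columns.
Result: 2 row(s).

2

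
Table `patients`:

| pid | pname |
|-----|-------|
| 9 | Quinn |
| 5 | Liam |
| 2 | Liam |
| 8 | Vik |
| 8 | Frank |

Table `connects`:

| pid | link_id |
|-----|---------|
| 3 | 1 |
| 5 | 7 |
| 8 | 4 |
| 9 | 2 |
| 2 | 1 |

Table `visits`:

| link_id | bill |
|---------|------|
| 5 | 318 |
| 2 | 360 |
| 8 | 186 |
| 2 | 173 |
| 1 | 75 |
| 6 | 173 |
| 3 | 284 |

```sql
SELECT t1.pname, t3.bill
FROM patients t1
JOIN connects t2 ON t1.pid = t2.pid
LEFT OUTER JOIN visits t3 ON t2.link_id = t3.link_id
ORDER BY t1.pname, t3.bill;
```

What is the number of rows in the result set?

6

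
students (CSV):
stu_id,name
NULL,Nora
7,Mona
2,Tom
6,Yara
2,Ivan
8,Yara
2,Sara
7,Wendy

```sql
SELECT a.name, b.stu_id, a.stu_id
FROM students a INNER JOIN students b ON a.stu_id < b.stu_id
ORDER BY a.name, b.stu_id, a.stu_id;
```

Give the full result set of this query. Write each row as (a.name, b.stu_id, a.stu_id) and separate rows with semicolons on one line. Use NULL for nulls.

(Ivan, 6, 2); (Ivan, 7, 2); (Ivan, 7, 2); (Ivan, 8, 2); (Mona, 8, 7); (Sara, 6, 2); (Sara, 7, 2); (Sara, 7, 2); (Sara, 8, 2); (Tom, 6, 2); (Tom, 7, 2); (Tom, 7, 2); (Tom, 8, 2); (Wendy, 8, 7); (Yara, 7, 6); (Yara, 7, 6); (Yara, 8, 6)

INNER JOIN keeps only pairs where the ON condition holds.
Matching on a.stu_id < b.stu_id. A NULL in a compared column never satisfies the condition.
- a row (stu_id=NULL): no match → dropped.
- a row (stu_id=7): matches 1 b row(s) → 1 output row(s).
- a row (stu_id=2): matches 4 b row(s) → 4 output row(s).
- a row (stu_id=6): matches 3 b row(s) → 3 output row(s).
- a row (stu_id=2): matches 4 b row(s) → 4 output row(s).
- a row (stu_id=8): no match → dropped.
- a row (stu_id=2): matches 4 b row(s) → 4 output row(s).
- a row (stu_id=7): matches 1 b row(s) → 1 output row(s).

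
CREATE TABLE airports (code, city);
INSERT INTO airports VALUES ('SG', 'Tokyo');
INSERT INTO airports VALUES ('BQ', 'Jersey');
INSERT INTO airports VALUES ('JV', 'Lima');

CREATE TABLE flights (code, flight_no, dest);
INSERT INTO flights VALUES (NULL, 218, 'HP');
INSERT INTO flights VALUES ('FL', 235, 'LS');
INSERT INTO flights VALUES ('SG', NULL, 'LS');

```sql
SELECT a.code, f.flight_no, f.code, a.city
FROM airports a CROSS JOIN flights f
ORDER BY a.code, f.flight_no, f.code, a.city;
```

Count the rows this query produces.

9

CROSS JOIN pairs every row of `airports` with every row of `flights`: 3 × 3 = 9 rows.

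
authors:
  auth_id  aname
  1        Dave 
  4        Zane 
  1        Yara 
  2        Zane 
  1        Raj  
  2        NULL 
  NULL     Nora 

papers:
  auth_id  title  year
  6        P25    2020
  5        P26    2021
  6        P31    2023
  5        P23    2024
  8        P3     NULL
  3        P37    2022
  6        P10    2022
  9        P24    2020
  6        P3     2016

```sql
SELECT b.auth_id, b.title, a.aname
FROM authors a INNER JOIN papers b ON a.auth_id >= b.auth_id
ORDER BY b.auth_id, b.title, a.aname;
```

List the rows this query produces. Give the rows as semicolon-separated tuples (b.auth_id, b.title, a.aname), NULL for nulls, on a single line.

(3, P37, Zane)

INNER JOIN keeps only pairs where the ON condition holds.
Matching on a.auth_id >= b.auth_id. A NULL in a compared column never satisfies the condition.
- a[0] auth_id=1 → no match; dropped.
- a[1] auth_id=4 → 1 match(es) in b → 1 row(s).
- a[2] auth_id=1 → no match; dropped.
- a[3] auth_id=2 → no match; dropped.
- a[4] auth_id=1 → no match; dropped.
- a[5] auth_id=2 → no match; dropped.
- a[6] auth_id=NULL → no match; dropped.
After projecting and ordering:
b.auth_id | b.title | a.aname
3 | P37 | Zane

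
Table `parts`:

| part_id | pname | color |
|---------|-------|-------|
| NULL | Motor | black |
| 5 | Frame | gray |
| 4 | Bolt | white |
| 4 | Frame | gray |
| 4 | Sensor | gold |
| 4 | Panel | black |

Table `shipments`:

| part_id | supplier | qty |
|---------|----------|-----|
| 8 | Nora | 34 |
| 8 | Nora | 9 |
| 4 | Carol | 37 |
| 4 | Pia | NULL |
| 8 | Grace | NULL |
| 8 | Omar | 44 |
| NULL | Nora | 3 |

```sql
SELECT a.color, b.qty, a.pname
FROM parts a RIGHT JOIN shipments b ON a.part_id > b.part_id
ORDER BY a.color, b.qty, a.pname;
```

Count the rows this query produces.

7

RIGHT JOIN keeps every row from `shipments`; unmatched rows get NULL for `parts`'s columns.
Matching on a.part_id > b.part_id. A NULL in a compared column never satisfies the condition.
- a row (part_id=NULL): no match.
- a row (part_id=5): matches 2 b row(s) → 2 output row(s).
- a row (part_id=4): no match.
- a row (part_id=4): no match.
- a row (part_id=4): no match.
- a row (part_id=4): no match.
- 5 b row(s) had no a match → kept, a columns NULL.
Total: 2 matched + 5 padded = 7 rows.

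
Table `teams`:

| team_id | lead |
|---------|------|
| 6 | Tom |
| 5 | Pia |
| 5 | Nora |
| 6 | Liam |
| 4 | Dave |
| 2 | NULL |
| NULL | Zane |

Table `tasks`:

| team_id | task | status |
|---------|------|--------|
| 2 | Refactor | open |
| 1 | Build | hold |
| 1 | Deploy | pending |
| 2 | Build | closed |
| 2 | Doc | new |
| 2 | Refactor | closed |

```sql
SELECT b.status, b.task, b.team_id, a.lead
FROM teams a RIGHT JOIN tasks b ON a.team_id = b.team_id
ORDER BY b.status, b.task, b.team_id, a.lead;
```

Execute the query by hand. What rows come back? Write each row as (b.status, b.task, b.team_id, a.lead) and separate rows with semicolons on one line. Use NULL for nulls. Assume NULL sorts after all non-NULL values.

(closed, Build, 2, NULL); (closed, Refactor, 2, NULL); (hold, Build, 1, NULL); (new, Doc, 2, NULL); (open, Refactor, 2, NULL); (pending, Deploy, 1, NULL)

RIGHT JOIN keeps every row from `tasks`; unmatched rows get NULL for `teams`'s columns.
Matching on a.team_id = b.team_id. A NULL in a compared column never satisfies the condition.
- a[0] team_id=6 → no match.
- a[1] team_id=5 → no match.
- a[2] team_id=5 → no match.
- a[3] team_id=6 → no match.
- a[4] team_id=4 → no match.
- a[5] team_id=2 → 4 match(es) in b → 4 row(s).
- a[6] team_id=NULL → no match.
- 2 b row(s) had no a match → kept, a columns NULL.
After projecting and ordering:
b.status | b.task | b.team_id | a.lead
closed | Build | 2 | NULL
closed | Refactor | 2 | NULL
hold | Build | 1 | NULL
new | Doc | 2 | NULL
open | Refactor | 2 | NULL
pending | Deploy | 1 | NULL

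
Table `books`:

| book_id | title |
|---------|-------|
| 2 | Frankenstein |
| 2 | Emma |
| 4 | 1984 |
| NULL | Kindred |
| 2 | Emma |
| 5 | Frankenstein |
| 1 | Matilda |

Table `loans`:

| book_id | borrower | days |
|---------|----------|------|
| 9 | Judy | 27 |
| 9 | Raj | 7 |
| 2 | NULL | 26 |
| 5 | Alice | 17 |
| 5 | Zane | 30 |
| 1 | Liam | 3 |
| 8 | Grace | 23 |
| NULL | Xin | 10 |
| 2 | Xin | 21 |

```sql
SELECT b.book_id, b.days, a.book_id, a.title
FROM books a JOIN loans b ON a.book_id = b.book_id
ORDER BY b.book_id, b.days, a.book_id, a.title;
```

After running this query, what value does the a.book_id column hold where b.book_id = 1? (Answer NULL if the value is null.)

1

INNER JOIN keeps only pairs where the ON condition holds.
Matching on a.book_id = b.book_id. A NULL in a compared column never satisfies the condition.
Matched pairs: 9.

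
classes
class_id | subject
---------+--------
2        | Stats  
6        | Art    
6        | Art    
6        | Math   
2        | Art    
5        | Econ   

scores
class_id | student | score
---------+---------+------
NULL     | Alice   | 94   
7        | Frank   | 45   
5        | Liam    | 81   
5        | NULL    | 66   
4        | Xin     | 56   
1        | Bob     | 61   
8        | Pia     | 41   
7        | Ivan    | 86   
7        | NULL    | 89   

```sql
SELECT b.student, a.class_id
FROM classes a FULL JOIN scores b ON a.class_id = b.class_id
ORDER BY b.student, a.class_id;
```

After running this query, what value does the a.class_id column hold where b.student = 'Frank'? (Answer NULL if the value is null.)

FULL OUTER JOIN keeps every row from both sides; unmatched rows get NULL for the other side's columns.
Matching on a.class_id = b.class_id. A NULL in a compared column never satisfies the condition.
- a (class_id=2) has no partner → padded with NULL.
- a (class_id=6) has no partner → padded with NULL.
- a (class_id=6) has no partner → padded with NULL.
- a (class_id=6) has no partner → padded with NULL.
- a (class_id=2) has no partner → padded with NULL.
- a (class_id=5) pairs with 2 row(s) of b.
- 7 b row(s) had no a match → kept, a columns NULL.

NULL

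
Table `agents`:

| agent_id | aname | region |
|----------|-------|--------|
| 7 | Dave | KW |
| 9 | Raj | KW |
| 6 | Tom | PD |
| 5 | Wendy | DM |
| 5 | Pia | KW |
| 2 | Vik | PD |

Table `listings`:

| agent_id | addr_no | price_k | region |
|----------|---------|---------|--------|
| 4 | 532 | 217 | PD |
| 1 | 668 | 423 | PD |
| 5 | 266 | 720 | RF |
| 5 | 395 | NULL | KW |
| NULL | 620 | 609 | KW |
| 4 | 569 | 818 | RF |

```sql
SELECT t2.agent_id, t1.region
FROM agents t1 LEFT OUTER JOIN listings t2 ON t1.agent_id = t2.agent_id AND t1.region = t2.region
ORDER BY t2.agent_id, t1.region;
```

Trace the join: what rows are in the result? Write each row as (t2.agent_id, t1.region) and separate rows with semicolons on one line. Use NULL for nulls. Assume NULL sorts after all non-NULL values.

LEFT JOIN keeps every row from `agents`; unmatched rows get NULL for `listings`'s columns.
Matching on t1.agent_id = t2.agent_id AND t1.region = t2.region. A NULL in a compared column never satisfies the condition.
Matched pairs: 1; unmatched t1 rows kept: 5.

(5, KW); (NULL, DM); (NULL, KW); (NULL, KW); (NULL, PD); (NULL, PD)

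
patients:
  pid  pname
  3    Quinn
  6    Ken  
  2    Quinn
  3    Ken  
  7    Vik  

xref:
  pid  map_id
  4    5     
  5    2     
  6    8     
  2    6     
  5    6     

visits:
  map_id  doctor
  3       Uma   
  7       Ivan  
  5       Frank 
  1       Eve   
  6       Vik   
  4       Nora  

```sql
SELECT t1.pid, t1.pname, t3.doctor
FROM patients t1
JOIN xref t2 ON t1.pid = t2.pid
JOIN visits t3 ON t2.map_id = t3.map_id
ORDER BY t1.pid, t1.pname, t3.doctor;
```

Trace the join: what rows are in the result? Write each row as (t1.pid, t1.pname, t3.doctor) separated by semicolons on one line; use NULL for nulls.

(2, Quinn, Vik)

Evaluate left to right. First `patients t1 INNER JOIN xref t2` on pid: 2 row(s).
Then INNER JOIN `visits t3` on map_id: keep only rows whose t2.map_id appears in t3.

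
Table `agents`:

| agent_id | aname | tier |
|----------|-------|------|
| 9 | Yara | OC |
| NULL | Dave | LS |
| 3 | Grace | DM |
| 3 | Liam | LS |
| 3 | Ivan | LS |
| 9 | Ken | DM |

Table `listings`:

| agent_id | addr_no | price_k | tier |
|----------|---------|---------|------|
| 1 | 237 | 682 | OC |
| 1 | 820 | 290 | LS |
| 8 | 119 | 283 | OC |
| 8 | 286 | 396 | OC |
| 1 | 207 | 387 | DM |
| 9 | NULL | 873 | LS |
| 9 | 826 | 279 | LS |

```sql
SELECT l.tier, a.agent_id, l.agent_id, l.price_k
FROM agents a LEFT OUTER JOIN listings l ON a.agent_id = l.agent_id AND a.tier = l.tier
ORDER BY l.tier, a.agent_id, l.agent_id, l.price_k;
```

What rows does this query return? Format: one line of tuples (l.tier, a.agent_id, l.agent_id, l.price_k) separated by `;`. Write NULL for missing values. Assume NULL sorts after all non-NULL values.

LEFT JOIN keeps every row from `agents`; unmatched rows get NULL for `listings`'s columns.
Matching on a.agent_id = l.agent_id AND a.tier = l.tier. A NULL in a compared column never satisfies the condition.
Matched pairs: 0; unmatched a rows kept: 6.

(NULL, 3, NULL, NULL); (NULL, 3, NULL, NULL); (NULL, 3, NULL, NULL); (NULL, 9, NULL, NULL); (NULL, 9, NULL, NULL); (NULL, NULL, NULL, NULL)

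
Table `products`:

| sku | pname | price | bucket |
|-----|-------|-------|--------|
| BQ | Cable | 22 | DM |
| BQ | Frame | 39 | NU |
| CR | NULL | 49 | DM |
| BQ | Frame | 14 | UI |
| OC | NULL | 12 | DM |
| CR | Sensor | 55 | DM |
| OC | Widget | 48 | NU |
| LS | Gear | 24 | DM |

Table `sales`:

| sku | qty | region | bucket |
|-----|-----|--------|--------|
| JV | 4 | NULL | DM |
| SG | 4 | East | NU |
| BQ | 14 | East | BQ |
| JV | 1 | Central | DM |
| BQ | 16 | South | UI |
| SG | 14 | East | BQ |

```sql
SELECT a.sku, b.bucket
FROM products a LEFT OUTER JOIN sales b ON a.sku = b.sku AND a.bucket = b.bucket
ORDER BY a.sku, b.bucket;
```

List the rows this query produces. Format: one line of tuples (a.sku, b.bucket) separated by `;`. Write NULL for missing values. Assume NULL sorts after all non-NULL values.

LEFT JOIN keeps every row from `products`; unmatched rows get NULL for `sales`'s columns.
Matching on a.sku = b.sku AND a.bucket = b.bucket.
- a row (sku=BQ, bucket=DM): no match → kept, b columns NULL.
- a row (sku=BQ, bucket=NU): no match → kept, b columns NULL.
- a row (sku=CR, bucket=DM): no match → kept, b columns NULL.
- a row (sku=BQ, bucket=UI): matches 1 b row(s) → 1 output row(s).
- a row (sku=OC, bucket=DM): no match → kept, b columns NULL.
- a row (sku=CR, bucket=DM): no match → kept, b columns NULL.
- a row (sku=OC, bucket=NU): no match → kept, b columns NULL.
- a row (sku=LS, bucket=DM): no match → kept, b columns NULL.
After projecting and ordering:
a.sku | b.bucket
BQ | UI
BQ | NULL
BQ | NULL
CR | NULL
CR | NULL
LS | NULL
OC | NULL
OC | NULL

(BQ, UI); (BQ, NULL); (BQ, NULL); (CR, NULL); (CR, NULL); (LS, NULL); (OC, NULL); (OC, NULL)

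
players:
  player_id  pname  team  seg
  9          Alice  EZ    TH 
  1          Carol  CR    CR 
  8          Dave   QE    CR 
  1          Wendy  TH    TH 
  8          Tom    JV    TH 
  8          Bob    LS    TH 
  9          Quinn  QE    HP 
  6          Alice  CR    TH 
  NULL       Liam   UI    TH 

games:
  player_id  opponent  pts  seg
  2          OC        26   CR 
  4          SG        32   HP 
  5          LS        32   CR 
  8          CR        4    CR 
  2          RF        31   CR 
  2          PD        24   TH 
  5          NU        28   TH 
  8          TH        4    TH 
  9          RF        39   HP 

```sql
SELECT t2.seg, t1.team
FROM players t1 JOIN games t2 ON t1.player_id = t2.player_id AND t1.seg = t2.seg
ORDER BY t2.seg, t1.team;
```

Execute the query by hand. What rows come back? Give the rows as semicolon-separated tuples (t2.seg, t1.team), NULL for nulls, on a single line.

(CR, QE); (HP, QE); (TH, JV); (TH, LS)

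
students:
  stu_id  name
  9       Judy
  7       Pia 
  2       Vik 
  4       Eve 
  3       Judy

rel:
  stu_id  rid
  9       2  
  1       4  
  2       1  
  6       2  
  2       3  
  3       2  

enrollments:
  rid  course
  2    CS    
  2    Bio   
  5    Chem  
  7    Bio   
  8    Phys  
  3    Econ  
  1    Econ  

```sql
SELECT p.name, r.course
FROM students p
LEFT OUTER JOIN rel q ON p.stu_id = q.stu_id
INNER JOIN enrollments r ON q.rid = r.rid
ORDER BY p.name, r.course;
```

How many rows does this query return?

Evaluate left to right. First `students p LEFT JOIN rel q` on stu_id: 6 row(s).
Then INNER JOIN `enrollments r` on rid: keep only rows whose q.rid appears in r.
Result: 6 row(s).

6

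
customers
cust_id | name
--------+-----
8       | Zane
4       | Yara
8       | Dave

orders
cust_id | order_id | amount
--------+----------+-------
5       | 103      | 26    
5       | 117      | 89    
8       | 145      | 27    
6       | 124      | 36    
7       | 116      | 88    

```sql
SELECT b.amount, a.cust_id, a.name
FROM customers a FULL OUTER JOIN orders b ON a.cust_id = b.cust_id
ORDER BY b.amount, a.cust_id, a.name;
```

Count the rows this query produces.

FULL OUTER JOIN keeps every row from both sides; unmatched rows get NULL for the other side's columns.
Matching on a.cust_id = b.cust_id.
- a (cust_id=8) pairs with 1 row(s) of b.
- a (cust_id=4) has no partner → padded with NULL.
- a (cust_id=8) pairs with 1 row(s) of b.
- 4 b row(s) had no a match → kept, a columns NULL.
Total: 2 matched + 5 padded = 7 rows.

7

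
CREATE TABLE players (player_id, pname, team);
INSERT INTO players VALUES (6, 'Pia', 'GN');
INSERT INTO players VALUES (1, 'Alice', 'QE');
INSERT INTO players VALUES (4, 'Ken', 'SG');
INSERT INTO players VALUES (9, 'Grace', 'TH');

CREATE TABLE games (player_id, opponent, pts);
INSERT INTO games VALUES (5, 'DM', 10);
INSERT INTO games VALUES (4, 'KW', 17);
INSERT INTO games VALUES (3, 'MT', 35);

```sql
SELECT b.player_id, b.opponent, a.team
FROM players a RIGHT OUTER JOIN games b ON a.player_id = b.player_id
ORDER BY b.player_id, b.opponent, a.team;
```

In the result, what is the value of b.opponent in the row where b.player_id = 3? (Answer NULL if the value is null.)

RIGHT JOIN keeps every row from `games`; unmatched rows get NULL for `players`'s columns.
Matching on a.player_id = b.player_id.
- a row (player_id=6): no match.
- a row (player_id=1): no match.
- a row (player_id=4): matches 1 b row(s) → 1 output row(s).
- a row (player_id=9): no match.
- 2 b row(s) had no a match → kept, a columns NULL.

MT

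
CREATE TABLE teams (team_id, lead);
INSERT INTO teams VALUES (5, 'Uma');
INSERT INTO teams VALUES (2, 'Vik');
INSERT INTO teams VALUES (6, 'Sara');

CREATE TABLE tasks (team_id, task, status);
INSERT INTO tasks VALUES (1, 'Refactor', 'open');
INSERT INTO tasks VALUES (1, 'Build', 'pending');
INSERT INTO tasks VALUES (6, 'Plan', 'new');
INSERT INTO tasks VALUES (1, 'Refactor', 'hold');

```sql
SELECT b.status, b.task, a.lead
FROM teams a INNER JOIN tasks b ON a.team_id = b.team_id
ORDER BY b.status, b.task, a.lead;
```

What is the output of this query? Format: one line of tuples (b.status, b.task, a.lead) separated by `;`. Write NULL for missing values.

INNER JOIN keeps only pairs where the ON condition holds.
Matching on a.team_id = b.team_id.
- a (team_id=5) has no partner → excluded.
- a (team_id=2) has no partner → excluded.
- a (team_id=6) pairs with 1 row(s) of b.
After projecting and ordering:
b.status | b.task | a.lead
new | Plan | Sara

(new, Plan, Sara)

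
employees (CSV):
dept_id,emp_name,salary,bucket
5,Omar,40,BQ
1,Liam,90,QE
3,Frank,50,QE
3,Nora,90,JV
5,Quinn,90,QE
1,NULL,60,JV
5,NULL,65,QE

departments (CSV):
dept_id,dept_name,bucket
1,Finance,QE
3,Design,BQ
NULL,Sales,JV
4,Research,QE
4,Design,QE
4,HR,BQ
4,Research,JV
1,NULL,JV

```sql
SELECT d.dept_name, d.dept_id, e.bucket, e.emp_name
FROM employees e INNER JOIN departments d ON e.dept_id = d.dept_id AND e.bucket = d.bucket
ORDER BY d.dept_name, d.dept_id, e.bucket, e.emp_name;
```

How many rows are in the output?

INNER JOIN keeps only pairs where the ON condition holds.
Matching on e.dept_id = d.dept_id AND e.bucket = d.bucket. A NULL in a compared column never satisfies the condition.
Matched pairs: 2.
Total: 2 rows.

2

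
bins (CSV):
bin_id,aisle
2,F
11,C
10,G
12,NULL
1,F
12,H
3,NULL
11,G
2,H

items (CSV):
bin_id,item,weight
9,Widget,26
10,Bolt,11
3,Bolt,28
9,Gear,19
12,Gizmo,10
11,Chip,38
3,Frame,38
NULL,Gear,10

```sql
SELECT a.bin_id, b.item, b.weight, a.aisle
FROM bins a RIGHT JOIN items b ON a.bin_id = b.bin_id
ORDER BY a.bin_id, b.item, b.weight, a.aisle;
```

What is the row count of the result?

10

RIGHT JOIN keeps every row from `items`; unmatched rows get NULL for `bins`'s columns.
Matching on a.bin_id = b.bin_id. A NULL in a compared column never satisfies the condition.
- a (bin_id=2) has no partner in b.
- a (bin_id=11) pairs with 1 row(s) of b.
- a (bin_id=10) pairs with 1 row(s) of b.
- a (bin_id=12) pairs with 1 row(s) of b.
- a (bin_id=1) has no partner in b.
- a (bin_id=12) pairs with 1 row(s) of b.
- a (bin_id=3) pairs with 2 row(s) of b.
- a (bin_id=11) pairs with 1 row(s) of b.
- a (bin_id=2) has no partner in b.
- 3 b row(s) had no a match → kept, a columns NULL.
Total: 7 matched + 3 padded = 10 rows.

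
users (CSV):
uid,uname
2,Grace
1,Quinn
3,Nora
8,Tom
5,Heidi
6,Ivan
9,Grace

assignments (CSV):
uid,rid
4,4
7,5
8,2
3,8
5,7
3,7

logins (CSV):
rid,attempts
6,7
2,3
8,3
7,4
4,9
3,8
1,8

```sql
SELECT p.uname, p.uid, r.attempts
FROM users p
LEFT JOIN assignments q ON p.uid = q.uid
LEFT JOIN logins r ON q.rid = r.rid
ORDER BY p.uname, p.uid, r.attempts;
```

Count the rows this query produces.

Evaluate left to right. First `users p LEFT JOIN assignments q` on uid: 8 row(s).
Then LEFT JOIN `logins r` on rid: each of those 8 rows is kept; rows whose q.rid has no match in r get NULL for r's columns.
Result: 8 row(s).

8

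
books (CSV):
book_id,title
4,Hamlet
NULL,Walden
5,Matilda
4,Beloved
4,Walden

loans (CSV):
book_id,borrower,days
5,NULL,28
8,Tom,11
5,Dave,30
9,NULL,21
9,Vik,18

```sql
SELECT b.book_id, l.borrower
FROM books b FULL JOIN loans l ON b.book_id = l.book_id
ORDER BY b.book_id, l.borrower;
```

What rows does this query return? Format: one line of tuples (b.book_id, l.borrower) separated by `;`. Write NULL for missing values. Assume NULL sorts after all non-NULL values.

(4, NULL); (4, NULL); (4, NULL); (5, Dave); (5, NULL); (NULL, Tom); (NULL, Vik); (NULL, NULL); (NULL, NULL)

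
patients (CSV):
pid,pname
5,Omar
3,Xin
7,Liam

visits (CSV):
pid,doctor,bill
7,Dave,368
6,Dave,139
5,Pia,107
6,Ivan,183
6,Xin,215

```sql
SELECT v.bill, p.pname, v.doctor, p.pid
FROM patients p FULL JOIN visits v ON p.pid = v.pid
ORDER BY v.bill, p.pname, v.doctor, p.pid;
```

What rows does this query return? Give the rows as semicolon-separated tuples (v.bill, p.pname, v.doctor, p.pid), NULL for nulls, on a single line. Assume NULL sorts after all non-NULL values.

FULL OUTER JOIN keeps every row from both sides; unmatched rows get NULL for the other side's columns.
Matching on p.pid = v.pid.
Matched pairs: 2; unmatched p rows kept: 1; unmatched v rows kept: 3.

(107, Omar, Pia, 5); (139, NULL, Dave, NULL); (183, NULL, Ivan, NULL); (215, NULL, Xin, NULL); (368, Liam, Dave, 7); (NULL, Xin, NULL, 3)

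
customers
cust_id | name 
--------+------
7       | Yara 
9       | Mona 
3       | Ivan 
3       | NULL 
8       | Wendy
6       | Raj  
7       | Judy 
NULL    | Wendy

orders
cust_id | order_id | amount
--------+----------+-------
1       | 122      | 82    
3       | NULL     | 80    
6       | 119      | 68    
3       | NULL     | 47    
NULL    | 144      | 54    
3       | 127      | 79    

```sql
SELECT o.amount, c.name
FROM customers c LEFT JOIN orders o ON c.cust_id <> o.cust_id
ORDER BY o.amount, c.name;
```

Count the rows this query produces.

29

LEFT JOIN keeps every row from `customers`; unmatched rows get NULL for `orders`'s columns.
Matching on c.cust_id <> o.cust_id. A NULL in a compared column never satisfies the condition.
- c[0] cust_id=7 → 5 match(es) in o → 5 row(s).
- c[1] cust_id=9 → 5 match(es) in o → 5 row(s).
- c[2] cust_id=3 → 2 match(es) in o → 2 row(s).
- c[3] cust_id=3 → 2 match(es) in o → 2 row(s).
- c[4] cust_id=8 → 5 match(es) in o → 5 row(s).
- c[5] cust_id=6 → 4 match(es) in o → 4 row(s).
- c[6] cust_id=7 → 5 match(es) in o → 5 row(s).
- c[7] cust_id=NULL → no match; kept with NULLs on the o side.
Total: 28 matched + 1 padded = 29 rows.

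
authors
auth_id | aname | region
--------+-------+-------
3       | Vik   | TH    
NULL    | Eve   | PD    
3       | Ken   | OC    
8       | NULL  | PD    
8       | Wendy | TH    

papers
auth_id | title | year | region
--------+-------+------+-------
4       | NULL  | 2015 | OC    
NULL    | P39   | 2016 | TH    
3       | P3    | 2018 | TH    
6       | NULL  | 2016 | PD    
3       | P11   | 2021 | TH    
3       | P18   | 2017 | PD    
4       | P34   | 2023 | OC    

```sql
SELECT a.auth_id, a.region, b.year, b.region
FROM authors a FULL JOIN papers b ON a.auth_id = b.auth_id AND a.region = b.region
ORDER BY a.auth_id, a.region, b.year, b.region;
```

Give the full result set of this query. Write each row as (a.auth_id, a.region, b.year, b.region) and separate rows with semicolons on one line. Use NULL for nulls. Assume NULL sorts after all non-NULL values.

(3, OC, NULL, NULL); (3, TH, 2018, TH); (3, TH, 2021, TH); (8, PD, NULL, NULL); (8, TH, NULL, NULL); (NULL, PD, NULL, NULL); (NULL, NULL, 2015, OC); (NULL, NULL, 2016, PD); (NULL, NULL, 2016, TH); (NULL, NULL, 2017, PD); (NULL, NULL, 2023, OC)

FULL OUTER JOIN keeps every row from both sides; unmatched rows get NULL for the other side's columns.
Matching on a.auth_id = b.auth_id AND a.region = b.region. A NULL in a compared column never satisfies the condition.
Matched pairs: 2; unmatched a rows kept: 4; unmatched b rows kept: 5.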